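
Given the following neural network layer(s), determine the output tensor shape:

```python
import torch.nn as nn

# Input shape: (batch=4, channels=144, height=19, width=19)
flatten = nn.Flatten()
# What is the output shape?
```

Input: (4, 144, 19, 19) -> Output: (4, 51984)

Answer: (4, 51984)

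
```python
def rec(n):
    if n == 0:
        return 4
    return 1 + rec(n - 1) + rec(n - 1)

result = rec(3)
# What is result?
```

rec(n) = 1 + 2·rec(n-1), rec(0)=4. Closed form: (4+1)·2^3 - 1 = 39.

Answer: 39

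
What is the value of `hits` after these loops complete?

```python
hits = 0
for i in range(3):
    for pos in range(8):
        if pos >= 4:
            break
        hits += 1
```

Inner breaks at 4, outer runs 3 times
`hits` takes the values: 0 → 1 → 2 → 3 → 4 → 5 → 6 → 7 → 8 → 9 → 10 → 11 → 12

Answer: 12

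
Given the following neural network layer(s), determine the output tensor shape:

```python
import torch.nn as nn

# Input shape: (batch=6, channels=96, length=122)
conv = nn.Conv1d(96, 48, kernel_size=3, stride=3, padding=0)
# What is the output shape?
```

Input: (6, 96, 122) -> Output: (6, 48, 40)

Answer: (6, 48, 40)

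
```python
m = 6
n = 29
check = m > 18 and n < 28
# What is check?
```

Trace:
`m = 6` → m = 6
`n = 29` → n = 29
`check = m > 18 and n < 28` → check = False
So check = False

Answer: False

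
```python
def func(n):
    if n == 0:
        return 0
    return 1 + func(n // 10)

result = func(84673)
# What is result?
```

Count of digits of 84673: 5

Answer: 5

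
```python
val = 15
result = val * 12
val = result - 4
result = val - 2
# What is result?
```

Trace:
`val = 15` → val = 15
`result = val * 12` → result = 180
`val = result - 4` → val = 176
`result = val - 2` → result = 174
So result = 174

Answer: 174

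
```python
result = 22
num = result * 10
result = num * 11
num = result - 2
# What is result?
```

Trace:
`result = 22` → result = 22
`num = result * 10` → num = 220
`result = num * 11` → result = 2420
`num = result - 2` → num = 2418
So result = 2420

Answer: 2420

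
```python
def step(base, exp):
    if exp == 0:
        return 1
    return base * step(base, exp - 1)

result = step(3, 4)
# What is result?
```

step(3, 4) = 3 * 3 * 3 * 3 = 81

Answer: 81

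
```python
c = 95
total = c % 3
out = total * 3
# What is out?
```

Trace:
`c = 95` → c = 95
`total = c % 3` → total = 2
`out = total * 3` → out = 6
So out = 6

Answer: 6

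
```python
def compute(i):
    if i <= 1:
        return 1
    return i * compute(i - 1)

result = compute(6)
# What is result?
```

compute(6) = 6 * 5 * 4 * 3 * 2 * 1 = 720

Answer: 720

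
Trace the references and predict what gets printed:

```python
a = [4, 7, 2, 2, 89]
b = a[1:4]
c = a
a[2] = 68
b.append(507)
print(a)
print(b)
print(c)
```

Key concept: slice vs alias.
Step by step:
`a = [4, 7, 2, 2, 89]` → a = [4, 7, 2, 2, 89]
`b = a[1:4]` → b = [7, 2, 2]
`c = a` → c = [4, 7, 2, 2, 89] (same object as a)
`a[2] = 68` → a = [4, 7, 68, 2, 89] (same object as c); c = [4, 7, 68, 2, 89] (same object as a)
`b.append(507)` → b = [7, 2, 2, 507]
`print(a)` → prints [4, 7, 68, 2, 89]
`print(b)` → prints [7, 2, 2, 507]
`print(c)` → prints [4, 7, 68, 2, 89]

Answer:
[4, 7, 68, 2, 89]
[7, 2, 2, 507]
[4, 7, 68, 2, 89]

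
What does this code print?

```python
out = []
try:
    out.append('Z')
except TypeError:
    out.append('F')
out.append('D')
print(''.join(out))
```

Execution trace: 'Z' (try body, no exception) → 'D' (after the try/except). Output: ZD

Answer: ZD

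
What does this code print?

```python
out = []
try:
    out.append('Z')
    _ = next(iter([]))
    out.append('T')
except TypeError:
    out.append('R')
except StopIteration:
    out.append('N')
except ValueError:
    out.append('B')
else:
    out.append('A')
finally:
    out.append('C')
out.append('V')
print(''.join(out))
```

Execution trace: 'Z' (try body) → 'N' (except StopIteration) → 'C' (finally) → 'V' (after the try/except). Output: ZNCV

Answer: ZNCV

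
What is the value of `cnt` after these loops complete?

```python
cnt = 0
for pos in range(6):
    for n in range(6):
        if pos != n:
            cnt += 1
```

6² - 6 (exclude diagonal)
`cnt` takes the values: 0 → 1 → 2 → 3 → 4 → 5 → 6 → 7 → 8 → 9 → 10 → 11 → 12 → 13 → 14 → 15 → 16 → 17 → 18 → 19 → 20 → 21 → 22 → 23 → 24 → 25 → 26 → 27 → 28 → 29 → 30

Answer: 30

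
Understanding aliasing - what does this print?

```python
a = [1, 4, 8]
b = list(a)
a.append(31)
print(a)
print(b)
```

Key concept: list() constructor creates copy.
Step by step:
`a = [1, 4, 8]` → a = [1, 4, 8]
`b = list(a)` → b = [1, 4, 8]
`a.append(31)` → a = [1, 4, 8, 31]
`print(a)` → prints [1, 4, 8, 31]
`print(b)` → prints [1, 4, 8]

Answer:
[1, 4, 8, 31]
[1, 4, 8]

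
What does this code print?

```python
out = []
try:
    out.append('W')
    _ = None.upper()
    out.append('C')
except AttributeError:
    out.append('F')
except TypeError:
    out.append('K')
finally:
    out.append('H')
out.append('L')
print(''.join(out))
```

Execution trace: 'W' (try body) → 'F' (except AttributeError) → 'H' (finally) → 'L' (after the try/except). Output: WFHL

Answer: WFHL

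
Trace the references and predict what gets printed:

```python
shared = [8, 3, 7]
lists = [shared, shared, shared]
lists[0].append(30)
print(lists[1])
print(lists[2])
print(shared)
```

Key concept: list of same reference.
Step by step:
`shared = [8, 3, 7]` → shared = [8, 3, 7]
`lists = [shared, shared, shared]` → lists = [[8, 3, 7], [8, 3, 7], [8, 3, 7]]
`lists[0].append(30)` → shared = [8, 3, 7, 30]; lists = [[8, 3, 7, 30], [8, 3, 7, 30], [8, 3, 7, 30]]
`print(lists[1])` → prints [8, 3, 7, 30]
`print(lists[2])` → prints [8, 3, 7, 30]
`print(shared)` → prints [8, 3, 7, 30]

Answer:
[8, 3, 7, 30]
[8, 3, 7, 30]
[8, 3, 7, 30]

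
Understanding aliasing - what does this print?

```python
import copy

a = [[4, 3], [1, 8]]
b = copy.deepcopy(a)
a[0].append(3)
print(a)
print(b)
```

Key concept: deep copy is fully independent.
Step by step:
`a = [[4, 3], [1, 8]]` → a = [[4, 3], [1, 8]]
`b = copy.deepcopy(a)` → b = [[4, 3], [1, 8]]
`a[0].append(3)` → a = [[4, 3, 3], [1, 8]]
`print(a)` → prints [[4, 3, 3], [1, 8]]
`print(b)` → prints [[4, 3], [1, 8]]

Answer:
[[4, 3, 3], [1, 8]]
[[4, 3], [1, 8]]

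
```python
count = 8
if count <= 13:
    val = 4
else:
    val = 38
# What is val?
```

Trace:
`count = 8` → count = 8
`if count <= 13: ...` → count <= 13 is True → val = 4
So val = 4

Answer: 4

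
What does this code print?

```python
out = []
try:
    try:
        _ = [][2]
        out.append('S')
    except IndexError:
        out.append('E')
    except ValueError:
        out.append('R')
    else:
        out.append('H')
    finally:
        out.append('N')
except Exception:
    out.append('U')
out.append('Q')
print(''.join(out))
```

Execution trace: 'E' (inner except IndexError) → 'N' (inner finally) → 'Q' (after the try/except). Output: ENQ

Answer: ENQ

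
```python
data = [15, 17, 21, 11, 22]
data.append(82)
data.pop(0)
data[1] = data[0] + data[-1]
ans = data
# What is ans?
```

Trace:
`data = [15, 17, 21, 11, 22]` → data = [15, 17, 21, 11, 22]
`data.append(82)` → data = [15, 17, 21, 11, 22, 82]
`data.pop(0)` → data = [17, 21, 11, 22, 82]
`data[1] = data[0] + data[-1]` → data = [17, 99, 11, 22, 82]
`ans = data` → ans = [17, 99, 11, 22, 82]
So ans = [17, 99, 11, 22, 82]

Answer: [17, 99, 11, 22, 82]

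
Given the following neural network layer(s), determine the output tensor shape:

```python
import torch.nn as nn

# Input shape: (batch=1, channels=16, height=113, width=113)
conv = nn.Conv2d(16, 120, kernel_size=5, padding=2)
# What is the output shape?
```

Input: (1, 16, 113, 113) -> Output: (1, 120, 113, 113)

Answer: (1, 120, 113, 113)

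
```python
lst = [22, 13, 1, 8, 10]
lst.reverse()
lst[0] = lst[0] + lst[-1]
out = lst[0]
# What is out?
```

Trace:
`lst = [22, 13, 1, 8, 10]` → lst = [22, 13, 1, 8, 10]
`lst.reverse()` → lst = [10, 8, 1, 13, 22]
`lst[0] = lst[0] + lst[-1]` → lst = [32, 8, 1, 13, 22]
`out = lst[0]` → out = 32
So out = 32

Answer: 32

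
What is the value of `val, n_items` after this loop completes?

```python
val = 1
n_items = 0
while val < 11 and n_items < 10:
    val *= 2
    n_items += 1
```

Double until >= 11 or 10 iterations
`val, n_items` takes the values: (1, 0) → (2, 0) → (2, 1) → (4, 1) → (4, 2) → (8, 2) → (8, 3) → (16, 3) → (16, 4)

Answer: 16, 4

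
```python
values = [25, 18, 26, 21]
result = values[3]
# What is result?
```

Trace:
`values = [25, 18, 26, 21]` → values = [25, 18, 26, 21]
`result = values[3]` → result = 21
So result = 21

Answer: 21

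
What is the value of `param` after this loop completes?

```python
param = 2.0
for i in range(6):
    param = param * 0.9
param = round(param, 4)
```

Exponential decay: 2.0 * 0.9^6
`param` takes the values: 2.0 → 1.8 → 1.62 → 1.458 → 1.3122 → 1.18098 → 1.062882 → 1.0629

Answer: 1.0629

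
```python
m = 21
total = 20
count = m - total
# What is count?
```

Trace:
`m = 21` → m = 21
`total = 20` → total = 20
`count = m - total` → count = 1
So count = 1

Answer: 1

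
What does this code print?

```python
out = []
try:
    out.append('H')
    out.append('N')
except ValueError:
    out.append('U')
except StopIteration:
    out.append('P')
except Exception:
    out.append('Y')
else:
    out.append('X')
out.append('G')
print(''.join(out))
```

Execution trace: 'H' (try body) → 'N' (try body, no exception) → 'X' (else) → 'G' (after the try/except). Output: HNXG

Answer: HNXG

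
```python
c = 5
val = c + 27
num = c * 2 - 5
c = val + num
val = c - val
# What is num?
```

Trace:
`c = 5` → c = 5
`val = c + 27` → val = 32
`num = c * 2 - 5` → num = 5
`c = val + num` → c = 37
`val = c - val` → val = 5
So num = 5

Answer: 5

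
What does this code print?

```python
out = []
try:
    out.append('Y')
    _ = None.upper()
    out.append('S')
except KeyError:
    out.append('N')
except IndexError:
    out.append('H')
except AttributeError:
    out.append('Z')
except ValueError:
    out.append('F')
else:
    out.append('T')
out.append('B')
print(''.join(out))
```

Execution trace: 'Y' (try body) → 'Z' (except AttributeError) → 'B' (after the try/except). Output: YZB

Answer: YZB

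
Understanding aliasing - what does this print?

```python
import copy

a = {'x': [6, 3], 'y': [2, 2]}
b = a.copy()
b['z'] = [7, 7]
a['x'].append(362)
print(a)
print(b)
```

Key concept: shallow copy of dict with mutable values.
Step by step:
`a = {'x': [6, 3], 'y': [2, 2]}` → a = {'x': [6, 3], 'y': [2, 2]}
`b = a.copy()` → b = {'x': [6, 3], 'y': [2, 2]}
`b['z'] = [7, 7]` → b = {'x': [6, 3], 'y': [2, 2], 'z': [7, 7]}
`a['x'].append(362)` → a = {'x': [6, 3, 362], 'y': [2, 2]}; b = {'x': [6, 3, 362], 'y': [2, 2], 'z': [7, 7]}
`print(a)` → prints {'x': [6, 3, 362], 'y': [2, 2]}
`print(b)` → prints {'x': [6, 3, 362], 'y': [2, 2], 'z': [7, 7]}

Answer:
{'x': [6, 3, 362], 'y': [2, 2]}
{'x': [6, 3, 362], 'y': [2, 2], 'z': [7, 7]}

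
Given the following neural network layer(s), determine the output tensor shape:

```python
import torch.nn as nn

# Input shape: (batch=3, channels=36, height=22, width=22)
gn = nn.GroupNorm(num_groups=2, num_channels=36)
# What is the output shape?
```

Input: (3, 36, 22, 22) -> Output: (3, 36, 22, 22)

Answer: (3, 36, 22, 22)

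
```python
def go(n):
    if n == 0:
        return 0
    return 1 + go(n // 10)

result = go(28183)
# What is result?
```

Count of digits of 28183: 5

Answer: 5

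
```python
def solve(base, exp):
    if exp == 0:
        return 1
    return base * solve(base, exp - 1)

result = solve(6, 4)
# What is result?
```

solve(6, 4) = 6 * 6 * 6 * 6 = 1296

Answer: 1296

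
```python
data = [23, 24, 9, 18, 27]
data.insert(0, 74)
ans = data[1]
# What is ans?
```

Trace:
`data = [23, 24, 9, 18, 27]` → data = [23, 24, 9, 18, 27]
`data.insert(0, 74)` → data = [74, 23, 24, 9, 18, 27]
`ans = data[1]` → ans = 23
So ans = 23

Answer: 23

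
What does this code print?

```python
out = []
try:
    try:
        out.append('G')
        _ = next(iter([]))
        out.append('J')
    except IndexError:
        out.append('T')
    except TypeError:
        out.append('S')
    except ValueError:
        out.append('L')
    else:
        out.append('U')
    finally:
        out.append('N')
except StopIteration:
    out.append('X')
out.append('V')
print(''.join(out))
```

Execution trace: 'G' (try body) → 'N' (finally) → 'X' (outer except StopIteration) → 'V' (after the try/except). Output: GNXV

Answer: GNXV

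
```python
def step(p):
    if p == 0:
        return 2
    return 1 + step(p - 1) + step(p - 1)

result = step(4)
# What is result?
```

step(p) = 1 + 2·step(p-1), step(0)=2. Closed form: (2+1)·2^4 - 1 = 47.

Answer: 47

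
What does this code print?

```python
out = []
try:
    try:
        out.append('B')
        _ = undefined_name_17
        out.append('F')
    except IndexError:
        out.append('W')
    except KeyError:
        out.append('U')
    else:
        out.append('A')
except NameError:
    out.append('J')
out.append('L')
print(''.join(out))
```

Execution trace: 'B' (try body) → 'J' (outer except NameError) → 'L' (after the try/except). Output: BJL

Answer: BJL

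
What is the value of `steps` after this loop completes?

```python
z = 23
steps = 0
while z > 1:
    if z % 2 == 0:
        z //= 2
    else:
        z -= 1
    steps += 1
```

Steps to reduce 23 to 1
`steps` takes the values: 0 → 1 → 2 → 3 → 4 → 5 → 6 → 7

Answer: 7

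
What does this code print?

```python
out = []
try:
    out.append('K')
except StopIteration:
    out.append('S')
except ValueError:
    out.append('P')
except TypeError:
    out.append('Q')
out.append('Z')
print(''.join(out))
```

Execution trace: 'K' (try body, no exception) → 'Z' (after the try/except). Output: KZ

Answer: KZ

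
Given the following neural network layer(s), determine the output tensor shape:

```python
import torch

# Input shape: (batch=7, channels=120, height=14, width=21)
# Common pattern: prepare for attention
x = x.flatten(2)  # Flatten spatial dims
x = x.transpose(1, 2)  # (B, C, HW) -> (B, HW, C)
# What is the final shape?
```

Input: (7, 120, 14, 21) -> after flatten(2): (7, 120, 294) -> Output: (7, 294, 120)

Answer: (7, 294, 120)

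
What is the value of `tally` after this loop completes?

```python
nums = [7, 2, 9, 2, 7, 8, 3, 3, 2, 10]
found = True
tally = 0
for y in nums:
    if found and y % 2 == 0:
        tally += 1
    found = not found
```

Count even values at even positions
`tally` takes the values: 0 → 1

Answer: 1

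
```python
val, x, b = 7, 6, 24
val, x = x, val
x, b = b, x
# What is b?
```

Trace:
`val, x, b = 7, 6, 24` → val = 7; x = 6; b = 24
`val, x = x, val` → val = 6; x = 7
`x, b = b, x` → x = 24; b = 7
So b = 7

Answer: 7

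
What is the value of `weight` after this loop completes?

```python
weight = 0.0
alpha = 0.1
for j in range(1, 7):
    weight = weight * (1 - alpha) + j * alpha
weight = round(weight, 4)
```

Moving average with lr=0.1
`weight` takes the values: 0.0 → 0.1 → 0.29 → 0.561 → 0.9049 → 1.31441 → 1.782969 → 1.783

Answer: 1.783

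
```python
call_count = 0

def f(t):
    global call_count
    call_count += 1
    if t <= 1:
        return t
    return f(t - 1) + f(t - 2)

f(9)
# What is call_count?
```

Calls(t) = 1 + Calls(t-1) + Calls(t-2); Calls(0)=Calls(1)=1. For t=9 this gives 109.

Answer: 109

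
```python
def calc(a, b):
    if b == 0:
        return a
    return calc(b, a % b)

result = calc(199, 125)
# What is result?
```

calc(199, 125) -> calc(125, 74) -> calc(74, 51) -> calc(51, 23) -> calc(23, 5) -> calc(5, 3) -> calc(3, 2) -> calc(2, 1) -> calc(1, 0) -> 1

Answer: 1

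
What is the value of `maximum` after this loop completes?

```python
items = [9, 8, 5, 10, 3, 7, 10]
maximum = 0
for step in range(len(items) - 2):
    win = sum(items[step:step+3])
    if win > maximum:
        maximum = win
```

Max sum of 3-element window in [9, 8, 5, 10, 3, 7, 10]
`maximum` takes the values: 0 → 22 → 23

Answer: 23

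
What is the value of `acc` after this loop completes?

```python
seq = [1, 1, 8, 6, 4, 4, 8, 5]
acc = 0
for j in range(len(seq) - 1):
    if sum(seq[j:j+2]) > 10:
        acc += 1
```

Count windows with sum > 10
`acc` takes the values: 0 → 1 → 2 → 3

Answer: 3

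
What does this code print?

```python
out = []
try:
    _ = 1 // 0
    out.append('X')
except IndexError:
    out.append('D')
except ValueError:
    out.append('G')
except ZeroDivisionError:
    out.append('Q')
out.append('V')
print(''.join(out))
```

Execution trace: 'Q' (except ZeroDivisionError) → 'V' (after the try/except). Output: QV

Answer: QV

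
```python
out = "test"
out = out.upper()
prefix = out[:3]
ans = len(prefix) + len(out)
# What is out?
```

Trace:
`out = "test"` → out = 'test'
`out = out.upper()` → out = 'TEST'
`prefix = out[:3]` → prefix = 'TES'
`ans = len(prefix) + len(out)` → ans = 7
So out = 'TEST'

Answer: 'TEST'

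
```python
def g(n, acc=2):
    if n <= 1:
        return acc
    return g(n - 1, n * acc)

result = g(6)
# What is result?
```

Accumulator trace (n, acc): (6, 2) -> (5, 12) -> (4, 60) -> (3, 240) -> (2, 720) -> (1, 1440) -> return 1440

Answer: 1440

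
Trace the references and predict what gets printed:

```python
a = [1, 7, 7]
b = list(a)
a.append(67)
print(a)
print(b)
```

Key concept: list() constructor creates copy.
Step by step:
`a = [1, 7, 7]` → a = [1, 7, 7]
`b = list(a)` → b = [1, 7, 7]
`a.append(67)` → a = [1, 7, 7, 67]
`print(a)` → prints [1, 7, 7, 67]
`print(b)` → prints [1, 7, 7]

Answer:
[1, 7, 7, 67]
[1, 7, 7]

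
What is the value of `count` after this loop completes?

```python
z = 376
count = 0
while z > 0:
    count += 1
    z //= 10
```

Count digits by repeated division by 10
`count` takes the values: 0 → 1 → 2 → 3

Answer: 3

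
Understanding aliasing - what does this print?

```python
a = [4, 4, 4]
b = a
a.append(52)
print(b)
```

Key concept: basic list aliasing.
Step by step:
`a = [4, 4, 4]` → a = [4, 4, 4]
`b = a` → b = [4, 4, 4] (same object as a)
`a.append(52)` → a = [4, 4, 4, 52] (same object as b); b = [4, 4, 4, 52] (same object as a)
`print(b)` → prints [4, 4, 4, 52]

Answer: [4, 4, 4, 52]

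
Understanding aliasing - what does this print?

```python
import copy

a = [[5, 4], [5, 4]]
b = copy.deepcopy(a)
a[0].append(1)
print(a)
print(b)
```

Key concept: deep copy is fully independent.
Step by step:
`a = [[5, 4], [5, 4]]` → a = [[5, 4], [5, 4]]
`b = copy.deepcopy(a)` → b = [[5, 4], [5, 4]]
`a[0].append(1)` → a = [[5, 4, 1], [5, 4]]
`print(a)` → prints [[5, 4, 1], [5, 4]]
`print(b)` → prints [[5, 4], [5, 4]]

Answer:
[[5, 4, 1], [5, 4]]
[[5, 4], [5, 4]]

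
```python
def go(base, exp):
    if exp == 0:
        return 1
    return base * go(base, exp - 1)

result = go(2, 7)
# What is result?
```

go(2, 7) = 2 * 2 * 2 * 2 * 2 * 2 * 2 = 128

Answer: 128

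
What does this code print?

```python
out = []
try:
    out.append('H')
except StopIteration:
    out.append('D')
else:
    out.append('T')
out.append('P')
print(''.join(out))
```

Execution trace: 'H' (try body, no exception) → 'T' (else) → 'P' (after the try/except). Output: HTP

Answer: HTP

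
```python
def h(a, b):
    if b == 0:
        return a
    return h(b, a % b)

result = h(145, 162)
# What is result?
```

h(145, 162) -> h(162, 145) -> h(145, 17) -> h(17, 9) -> h(9, 8) -> h(8, 1) -> h(1, 0) -> 1

Answer: 1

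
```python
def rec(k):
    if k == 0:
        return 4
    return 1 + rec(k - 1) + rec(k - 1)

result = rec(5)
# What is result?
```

rec(k) = 1 + 2·rec(k-1), rec(0)=4. Closed form: (4+1)·2^5 - 1 = 159.

Answer: 159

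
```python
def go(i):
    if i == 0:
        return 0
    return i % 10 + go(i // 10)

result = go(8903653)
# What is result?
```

Sum of digits of 8903653: 3 + 5 + 6 + 3 + 0 + 9 + 8 = 34

Answer: 34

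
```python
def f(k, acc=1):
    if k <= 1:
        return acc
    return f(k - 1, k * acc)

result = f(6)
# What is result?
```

Accumulator trace (n, acc): (6, 1) -> (5, 6) -> (4, 30) -> (3, 120) -> (2, 360) -> (1, 720) -> return 720

Answer: 720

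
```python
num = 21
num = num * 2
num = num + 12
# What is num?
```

Trace:
`num = 21` → num = 21
`num = num * 2` → num = 42
`num = num + 12` → num = 54
So num = 54

Answer: 54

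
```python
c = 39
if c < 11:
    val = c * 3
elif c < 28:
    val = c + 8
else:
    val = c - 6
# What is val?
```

Trace:
`c = 39` → c = 39
`if c < 11: ...` → c < 11 is False, c < 28 is False, take else branch → val = 33
So val = 33

Answer: 33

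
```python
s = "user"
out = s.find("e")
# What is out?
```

Trace:
`s = "user"` → s = 'user'
`out = s.find("e")` → out = 2
So out = 2

Answer: 2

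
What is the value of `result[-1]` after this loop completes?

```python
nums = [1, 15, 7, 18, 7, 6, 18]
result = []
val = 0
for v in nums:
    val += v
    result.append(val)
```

Cumulative sum ends at 72
`result` takes the values: [] → [1] → [1, 16] → [1, 16, 23] → [1, 16, 23, 41] → [1, 16, 23, 41, 48] → [1, 16, 23, 41, 48, 54] → [1, 16, 23, 41, 48, 54, 72]
So `result[-1]` = 72

Answer: 72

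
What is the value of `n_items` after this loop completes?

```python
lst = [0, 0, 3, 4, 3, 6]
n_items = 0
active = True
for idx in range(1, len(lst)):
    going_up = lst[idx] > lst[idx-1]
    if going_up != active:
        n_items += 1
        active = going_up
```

Count direction changes in [0, 0, 3, 4, 3, 6]
`n_items` takes the values: 0 → 1 → 2 → 3 → 4

Answer: 4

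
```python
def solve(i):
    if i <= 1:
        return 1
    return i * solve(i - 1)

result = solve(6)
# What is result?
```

solve(6) = 6 * 5 * 4 * 3 * 2 * 1 = 720

Answer: 720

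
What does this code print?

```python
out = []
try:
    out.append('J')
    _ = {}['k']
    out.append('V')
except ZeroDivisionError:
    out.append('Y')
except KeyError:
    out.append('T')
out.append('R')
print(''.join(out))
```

Execution trace: 'J' (try body) → 'T' (except KeyError) → 'R' (after the try/except). Output: JTR

Answer: JTR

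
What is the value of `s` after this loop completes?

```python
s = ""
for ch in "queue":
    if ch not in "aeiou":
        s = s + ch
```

Remove vowels from 'queue'
`s` takes the values: "" → "q"

Answer: "q"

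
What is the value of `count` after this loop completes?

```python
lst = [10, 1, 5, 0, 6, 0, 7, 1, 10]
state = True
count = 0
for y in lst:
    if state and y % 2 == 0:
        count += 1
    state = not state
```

Count even values at even positions
`count` takes the values: 0 → 1 → 2 → 3

Answer: 3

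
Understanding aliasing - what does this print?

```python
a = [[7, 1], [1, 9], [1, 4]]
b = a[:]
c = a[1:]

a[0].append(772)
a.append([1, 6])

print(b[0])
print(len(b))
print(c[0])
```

Key concept: slice with nested mutation.
Step by step:
`a = [[7, 1], [1, 9], [1, 4]]` → a = [[7, 1], [1, 9], [1, 4]]
`b = a[:]` → b = [[7, 1], [1, 9], [1, 4]]
`c = a[1:]` → c = [[1, 9], [1, 4]]
`a[0].append(772)` → a = [[7, 1, 772], [1, 9], [1, 4]]; b = [[7, 1, 772], [1, 9], [1, 4]]
`a.append([1, 6])` → a = [[7, 1, 772], [1, 9], [1, 4], [1, 6]]
`print(b[0])` → prints [7, 1, 772]
`print(len(b))` → prints 3
`print(c[0])` → prints [1, 9]

Answer:
[7, 1, 772]
3
[1, 9]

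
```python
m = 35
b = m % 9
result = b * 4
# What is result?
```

Trace:
`m = 35` → m = 35
`b = m % 9` → b = 8
`result = b * 4` → result = 32
So result = 32

Answer: 32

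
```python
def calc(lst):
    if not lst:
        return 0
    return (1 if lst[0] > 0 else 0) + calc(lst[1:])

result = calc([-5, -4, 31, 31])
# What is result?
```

Count of positive elements in [-5, -4, 31, 31] = 2

Answer: 2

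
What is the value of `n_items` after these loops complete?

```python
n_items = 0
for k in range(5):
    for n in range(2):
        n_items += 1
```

5 * 2 = 10
`n_items` takes the values: 0 → 1 → 2 → 3 → 4 → 5 → 6 → 7 → 8 → 9 → 10

Answer: 10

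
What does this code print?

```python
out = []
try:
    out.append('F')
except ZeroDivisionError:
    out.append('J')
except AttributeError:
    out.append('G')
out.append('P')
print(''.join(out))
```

Execution trace: 'F' (try body, no exception) → 'P' (after the try/except). Output: FP

Answer: FP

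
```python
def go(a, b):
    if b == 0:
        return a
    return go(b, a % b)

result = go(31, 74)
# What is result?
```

go(31, 74) -> go(74, 31) -> go(31, 12) -> go(12, 7) -> go(7, 5) -> go(5, 2) -> go(2, 1) -> go(1, 0) -> 1

Answer: 1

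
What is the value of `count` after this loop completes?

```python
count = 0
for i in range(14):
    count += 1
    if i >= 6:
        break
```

Loop breaks when i reaches 6, count is 7
`count` takes the values: 0 → 1 → 2 → 3 → 4 → 5 → 6 → 7

Answer: 7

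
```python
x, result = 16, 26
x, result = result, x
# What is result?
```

Trace:
`x, result = 16, 26` → x = 16; result = 26
`x, result = result, x` → x = 26; result = 16
So result = 16

Answer: 16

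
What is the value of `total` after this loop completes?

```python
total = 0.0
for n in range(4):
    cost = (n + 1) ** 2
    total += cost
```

Sum of squared losses 1² + 2² + ... + 4²
`total` takes the values: 0.0 → 1.0 → 5.0 → 14.0 → 30.0

Answer: 30.0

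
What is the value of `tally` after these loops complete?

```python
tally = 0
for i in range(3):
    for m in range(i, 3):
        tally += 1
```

Upper triangle: 3 + 2 + ... + 1
`tally` takes the values: 0 → 1 → 2 → 3 → 4 → 5 → 6

Answer: 6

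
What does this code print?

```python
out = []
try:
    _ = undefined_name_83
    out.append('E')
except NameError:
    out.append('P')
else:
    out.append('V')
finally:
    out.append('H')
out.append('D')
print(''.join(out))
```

Execution trace: 'P' (except NameError) → 'H' (finally) → 'D' (after the try/except). Output: PHD

Answer: PHD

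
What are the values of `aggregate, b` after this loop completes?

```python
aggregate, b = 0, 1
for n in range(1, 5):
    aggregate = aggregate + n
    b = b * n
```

Sum and factorial of 1 to 4
`aggregate, b` takes the values: (0, 1) → (1, 1) → (3, 1) → (3, 2) → (6, 2) → (6, 6) → (10, 6) → (10, 24)

Answer: 10, 24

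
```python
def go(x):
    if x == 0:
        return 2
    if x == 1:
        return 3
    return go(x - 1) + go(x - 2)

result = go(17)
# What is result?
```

Build up from base cases: go(0)=2, go(1)=3, go(2)=5, go(3)=8, go(4)=13, go(5)=21, go(6)=34, ..., go(17)=6765

Answer: 6765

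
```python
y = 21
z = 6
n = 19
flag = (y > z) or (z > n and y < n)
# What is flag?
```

Trace:
`y = 21` → y = 21
`z = 6` → z = 6
`n = 19` → n = 19
`flag = (y > z) or (z > n and y < n)` → flag = True
So flag = True

Answer: True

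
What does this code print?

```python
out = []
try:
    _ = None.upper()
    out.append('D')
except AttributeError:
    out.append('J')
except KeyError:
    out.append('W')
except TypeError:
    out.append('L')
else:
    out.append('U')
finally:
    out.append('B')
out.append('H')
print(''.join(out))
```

Execution trace: 'J' (except AttributeError) → 'B' (finally) → 'H' (after the try/except). Output: JBH

Answer: JBH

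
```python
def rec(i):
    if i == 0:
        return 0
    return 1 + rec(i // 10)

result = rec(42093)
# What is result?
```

Count of digits of 42093: 5

Answer: 5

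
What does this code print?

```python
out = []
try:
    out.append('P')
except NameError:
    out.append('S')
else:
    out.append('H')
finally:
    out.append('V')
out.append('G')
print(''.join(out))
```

Execution trace: 'P' (try body, no exception) → 'H' (else) → 'V' (finally) → 'G' (after the try/except). Output: PHVG

Answer: PHVG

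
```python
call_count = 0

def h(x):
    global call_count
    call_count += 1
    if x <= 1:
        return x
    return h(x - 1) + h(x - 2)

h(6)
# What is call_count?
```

Calls(x) = 1 + Calls(x-1) + Calls(x-2); Calls(0)=Calls(1)=1. For x=6 this gives 25.

Answer: 25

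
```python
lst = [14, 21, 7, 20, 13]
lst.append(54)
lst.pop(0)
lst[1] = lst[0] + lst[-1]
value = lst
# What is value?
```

Trace:
`lst = [14, 21, 7, 20, 13]` → lst = [14, 21, 7, 20, 13]
`lst.append(54)` → lst = [14, 21, 7, 20, 13, 54]
`lst.pop(0)` → lst = [21, 7, 20, 13, 54]
`lst[1] = lst[0] + lst[-1]` → lst = [21, 75, 20, 13, 54]
`value = lst` → value = [21, 75, 20, 13, 54]
So value = [21, 75, 20, 13, 54]

Answer: [21, 75, 20, 13, 54]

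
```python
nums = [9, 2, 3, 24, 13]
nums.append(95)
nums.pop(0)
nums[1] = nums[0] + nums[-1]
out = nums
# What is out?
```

Trace:
`nums = [9, 2, 3, 24, 13]` → nums = [9, 2, 3, 24, 13]
`nums.append(95)` → nums = [9, 2, 3, 24, 13, 95]
`nums.pop(0)` → nums = [2, 3, 24, 13, 95]
`nums[1] = nums[0] + nums[-1]` → nums = [2, 97, 24, 13, 95]
`out = nums` → out = [2, 97, 24, 13, 95]
So out = [2, 97, 24, 13, 95]

Answer: [2, 97, 24, 13, 95]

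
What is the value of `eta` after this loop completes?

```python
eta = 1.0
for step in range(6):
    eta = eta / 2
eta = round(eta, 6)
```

Halving LR 6 times: 1 / 2^6
`eta` takes the values: 1.0 → 0.5 → 0.25 → 0.125 → 0.0625 → 0.03125 → 0.015625

Answer: 0.015625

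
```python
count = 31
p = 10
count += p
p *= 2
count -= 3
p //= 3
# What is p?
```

Trace:
`count = 31` → count = 31
`p = 10` → p = 10
`count += p` → count = 41
`p *= 2` → p = 20
`count -= 3` → count = 38
`p //= 3` → p = 6
So p = 6

Answer: 6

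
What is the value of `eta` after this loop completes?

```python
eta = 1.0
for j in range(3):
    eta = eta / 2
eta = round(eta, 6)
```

Halving LR 3 times: 1 / 2^3
`eta` takes the values: 1.0 → 0.5 → 0.25 → 0.125

Answer: 0.125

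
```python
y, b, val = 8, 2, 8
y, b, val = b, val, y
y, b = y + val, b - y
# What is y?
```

Trace:
`y, b, val = 8, 2, 8` → y = 8; b = 2; val = 8
`y, b, val = b, val, y` → y = 2; b = 8; val = 8
`y, b = y + val, b - y` → y = 10; b = 6
So y = 10

Answer: 10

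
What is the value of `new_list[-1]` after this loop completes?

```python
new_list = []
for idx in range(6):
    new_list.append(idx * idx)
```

Last element of squares 0 to 5
`new_list` takes the values: [] → [0] → [0, 1] → [0, 1, 4] → [0, 1, 4, 9] → [0, 1, 4, 9, 16] → [0, 1, 4, 9, 16, 25]
So `new_list[-1]` = 25

Answer: 25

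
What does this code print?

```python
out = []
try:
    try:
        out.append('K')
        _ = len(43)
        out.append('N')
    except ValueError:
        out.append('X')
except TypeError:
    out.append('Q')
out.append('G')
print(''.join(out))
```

Execution trace: 'K' (try body) → 'Q' (outer except TypeError) → 'G' (after the try/except). Output: KQG

Answer: KQG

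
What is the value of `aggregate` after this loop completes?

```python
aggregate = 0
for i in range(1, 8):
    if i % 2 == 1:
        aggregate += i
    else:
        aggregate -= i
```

Add odd, subtract even
`aggregate` takes the values: 0 → 1 → -1 → 2 → -2 → 3 → -3 → 4

Answer: 4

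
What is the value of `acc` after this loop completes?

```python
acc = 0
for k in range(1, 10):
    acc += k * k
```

Sum of squares 1² to 9² = 285
`acc` takes the values: 0 → 1 → 5 → 14 → 30 → 55 → 91 → 140 → 204 → 285

Answer: 285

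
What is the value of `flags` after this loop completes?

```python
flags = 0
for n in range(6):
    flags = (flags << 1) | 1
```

Build 6 consecutive 1-bits: 0b111111
`flags` takes the values: 0 → 1 → 3 → 7 → 15 → 31 → 63

Answer: 63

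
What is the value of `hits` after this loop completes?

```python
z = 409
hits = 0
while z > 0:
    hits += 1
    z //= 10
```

Count digits by repeated division by 10
`hits` takes the values: 0 → 1 → 2 → 3

Answer: 3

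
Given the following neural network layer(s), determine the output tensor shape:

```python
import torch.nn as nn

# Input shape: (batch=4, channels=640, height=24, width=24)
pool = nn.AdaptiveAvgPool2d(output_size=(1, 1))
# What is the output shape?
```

Input: (4, 640, 24, 24) -> Output: (4, 640, 1, 1)

Answer: (4, 640, 1, 1)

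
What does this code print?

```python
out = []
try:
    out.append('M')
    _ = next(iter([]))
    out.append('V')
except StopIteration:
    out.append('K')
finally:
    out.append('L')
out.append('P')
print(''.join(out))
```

Execution trace: 'M' (try body) → 'K' (except StopIteration) → 'L' (finally) → 'P' (after the try/except). Output: MKLP

Answer: MKLP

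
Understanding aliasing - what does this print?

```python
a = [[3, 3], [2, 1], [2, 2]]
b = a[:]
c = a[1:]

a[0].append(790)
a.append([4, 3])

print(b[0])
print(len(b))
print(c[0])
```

Key concept: slice with nested mutation.
Step by step:
`a = [[3, 3], [2, 1], [2, 2]]` → a = [[3, 3], [2, 1], [2, 2]]
`b = a[:]` → b = [[3, 3], [2, 1], [2, 2]]
`c = a[1:]` → c = [[2, 1], [2, 2]]
`a[0].append(790)` → a = [[3, 3, 790], [2, 1], [2, 2]]; b = [[3, 3, 790], [2, 1], [2, 2]]
`a.append([4, 3])` → a = [[3, 3, 790], [2, 1], [2, 2], [4, 3]]
`print(b[0])` → prints [3, 3, 790]
`print(len(b))` → prints 3
`print(c[0])` → prints [2, 1]

Answer:
[3, 3, 790]
3
[2, 1]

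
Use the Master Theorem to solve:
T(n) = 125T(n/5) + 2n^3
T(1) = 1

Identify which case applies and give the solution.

a=125, b=5, f(n)=2n^3. log_5(125) = 3. Since c=3 = 3, Case 2 applies: T(n) = Θ(n^log_b(a) · log n) = O(n^3 log n).

Answer: O(n^3 log n) - Case 2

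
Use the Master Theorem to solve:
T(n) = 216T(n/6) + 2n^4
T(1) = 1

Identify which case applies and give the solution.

a=216, b=6, f(n)=2n^4. log_6(216) = 3. Since c=4 > 3 and the regularity condition holds (216(n/6)^4 = (216/6^4)n^4 with 216/6^4 < 1), Case 3 applies: T(n) = Θ(f(n)) = O(n^4).

Answer: O(n^4) - Case 3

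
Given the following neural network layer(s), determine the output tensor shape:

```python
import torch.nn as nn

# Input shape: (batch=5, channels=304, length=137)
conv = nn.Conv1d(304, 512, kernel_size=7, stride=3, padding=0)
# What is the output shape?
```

Input: (5, 304, 137) -> Output: (5, 512, 44)

Answer: (5, 512, 44)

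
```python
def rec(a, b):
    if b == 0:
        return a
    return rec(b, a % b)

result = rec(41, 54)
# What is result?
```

rec(41, 54) -> rec(54, 41) -> rec(41, 13) -> rec(13, 2) -> rec(2, 1) -> rec(1, 0) -> 1

Answer: 1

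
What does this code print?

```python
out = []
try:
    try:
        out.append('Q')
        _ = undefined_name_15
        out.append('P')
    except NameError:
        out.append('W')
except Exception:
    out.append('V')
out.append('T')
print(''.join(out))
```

Execution trace: 'Q' (inner try body) → 'W' (inner except NameError) → 'T' (after the try/except). Output: QWT

Answer: QWT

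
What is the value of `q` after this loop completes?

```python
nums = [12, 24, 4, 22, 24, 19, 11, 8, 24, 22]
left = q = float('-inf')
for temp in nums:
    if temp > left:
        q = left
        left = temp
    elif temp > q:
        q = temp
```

Second largest (with repeats) in [12, 24, 4, 22, 24, 19, 11, 8, 24, 22]
`q` takes the values: -inf → 12 → 22 → 24

Answer: 24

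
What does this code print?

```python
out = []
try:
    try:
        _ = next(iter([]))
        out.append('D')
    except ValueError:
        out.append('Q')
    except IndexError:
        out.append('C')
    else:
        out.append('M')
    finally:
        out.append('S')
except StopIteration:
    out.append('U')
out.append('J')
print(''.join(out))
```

Execution trace: 'S' (finally) → 'U' (outer except StopIteration) → 'J' (after the try/except). Output: SUJ

Answer: SUJ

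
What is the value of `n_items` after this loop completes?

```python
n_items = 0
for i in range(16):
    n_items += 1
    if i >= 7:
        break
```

Loop breaks when i reaches 7, n_items is 8
`n_items` takes the values: 0 → 1 → 2 → 3 → 4 → 5 → 6 → 7 → 8

Answer: 8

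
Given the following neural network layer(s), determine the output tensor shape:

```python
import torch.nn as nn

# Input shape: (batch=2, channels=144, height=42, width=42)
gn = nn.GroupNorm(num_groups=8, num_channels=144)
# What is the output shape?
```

Input: (2, 144, 42, 42) -> Output: (2, 144, 42, 42)

Answer: (2, 144, 42, 42)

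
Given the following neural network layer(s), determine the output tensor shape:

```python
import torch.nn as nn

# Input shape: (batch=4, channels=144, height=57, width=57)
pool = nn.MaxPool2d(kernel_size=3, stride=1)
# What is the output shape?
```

Input: (4, 144, 57, 57) -> Output: (4, 144, 55, 55)

Answer: (4, 144, 55, 55)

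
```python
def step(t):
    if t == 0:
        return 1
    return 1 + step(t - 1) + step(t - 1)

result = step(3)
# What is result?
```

step(t) = 1 + 2·step(t-1), step(0)=1. Closed form: (1+1)·2^3 - 1 = 15.

Answer: 15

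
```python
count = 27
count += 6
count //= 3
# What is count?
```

Trace:
`count = 27` → count = 27
`count += 6` → count = 33
`count //= 3` → count = 11
So count = 11

Answer: 11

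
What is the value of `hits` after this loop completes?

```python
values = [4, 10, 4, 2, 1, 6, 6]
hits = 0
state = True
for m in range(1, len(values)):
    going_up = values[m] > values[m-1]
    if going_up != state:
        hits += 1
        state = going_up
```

Count direction changes in [4, 10, 4, 2, 1, 6, 6]
`hits` takes the values: 0 → 1 → 2 → 3

Answer: 3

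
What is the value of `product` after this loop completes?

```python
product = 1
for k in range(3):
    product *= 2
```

2^3 = 8
`product` takes the values: 1 → 2 → 4 → 8

Answer: 8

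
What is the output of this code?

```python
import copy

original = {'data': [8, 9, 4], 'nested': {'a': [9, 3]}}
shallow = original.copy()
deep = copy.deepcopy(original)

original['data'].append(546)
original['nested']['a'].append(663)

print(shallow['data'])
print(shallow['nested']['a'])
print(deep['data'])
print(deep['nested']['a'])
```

Key concept: comparing shallow vs deep copy.
Step by step:
`original = {'data': [8, 9, 4], 'nested': {'a': [9, 3]}}` → original = {'data': [8, 9, 4], 'nested': {'a': [9, 3]}}
`shallow = original.copy()` → shallow = {'data': [8, 9, 4], 'nested': {'a': [9, 3]}}
`deep = copy.deepcopy(original)` → deep = {'data': [8, 9, 4], 'nested': {'a': [9, 3]}}
`original['data'].append(546)` → original = {'data': [8, 9, 4, 546], 'nested': {'a': [9, 3]}}; shallow = {'data': [8, 9, 4, 546], 'nested': {'a': [9, 3]}}
`original['nested']['a'].append(663)` → original = {'data': [8, 9, 4, 546], 'nested': {'a': [9, 3, 663]}}; shallow = {'data': [8, 9, 4, 546], 'nested': {'a': [9, 3, 663]}}
`print(shallow['data'])` → prints [8, 9, 4, 546]
`print(shallow['nested']['a'])` → prints [9, 3, 663]
`print(deep['data'])` → prints [8, 9, 4]
`print(deep['nested']['a'])` → prints [9, 3]

Answer:
[8, 9, 4, 546]
[9, 3, 663]
[8, 9, 4]
[9, 3]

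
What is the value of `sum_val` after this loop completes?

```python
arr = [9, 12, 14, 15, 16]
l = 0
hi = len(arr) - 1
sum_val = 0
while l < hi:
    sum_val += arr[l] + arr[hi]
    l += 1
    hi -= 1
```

Sum of pairs from ends
`sum_val` takes the values: 0 → 25 → 52

Answer: 52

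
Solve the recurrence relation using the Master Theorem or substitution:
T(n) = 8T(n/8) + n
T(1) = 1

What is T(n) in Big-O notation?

By Master Theorem: a=8, b=8, f(n)=n. Since log_8(8) = 1 and f(n) = Θ(n^1), Case 2 applies. T(n) = O(n log n).

Answer: O(n log n)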